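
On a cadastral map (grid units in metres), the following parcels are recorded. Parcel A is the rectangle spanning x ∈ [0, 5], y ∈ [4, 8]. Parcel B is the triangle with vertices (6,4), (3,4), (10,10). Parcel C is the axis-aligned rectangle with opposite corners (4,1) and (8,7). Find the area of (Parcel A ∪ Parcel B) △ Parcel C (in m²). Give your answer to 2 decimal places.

|Parcel A ∪ Parcel B| = 27.2857.
|(Parcel A ∪ Parcel B) ∩ Parcel C| = 8.0357.
|(Parcel A ∪ Parcel B) △ Parcel C| = 27.2857 + 24 − 16.0714 = 35.21.

35.21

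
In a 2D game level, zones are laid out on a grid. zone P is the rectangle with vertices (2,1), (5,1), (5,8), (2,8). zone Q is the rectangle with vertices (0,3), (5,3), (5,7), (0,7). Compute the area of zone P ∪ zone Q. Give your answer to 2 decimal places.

By inclusion–exclusion:
Individual areas: |zone P| = 21, |zone Q| = 20.
|zone P∩zone Q|: x∈[2,5], y∈[3,7] → 3·4 = 12.
|zone P ∪ zone Q| = 41 − 12 = 29.00.

29.00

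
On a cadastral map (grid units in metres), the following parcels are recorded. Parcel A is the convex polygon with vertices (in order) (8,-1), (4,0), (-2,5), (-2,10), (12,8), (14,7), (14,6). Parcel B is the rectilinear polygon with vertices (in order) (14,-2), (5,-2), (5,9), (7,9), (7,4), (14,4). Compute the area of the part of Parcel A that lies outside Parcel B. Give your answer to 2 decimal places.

78.70

|Parcel A| = 113, |Parcel A∩Parcel B| = 34.3036.
|Parcel A ∖ Parcel B| = |Parcel A| − |Parcel A∩Parcel B| = 113 − 34.3036 = 78.70.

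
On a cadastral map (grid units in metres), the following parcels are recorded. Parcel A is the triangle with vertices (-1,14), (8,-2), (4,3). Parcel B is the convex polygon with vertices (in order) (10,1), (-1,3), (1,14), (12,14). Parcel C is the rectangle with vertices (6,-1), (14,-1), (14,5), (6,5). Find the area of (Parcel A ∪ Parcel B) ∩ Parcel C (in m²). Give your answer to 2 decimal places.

|Parcel A ∪ Parcel B| = 136.2072.
|(Parcel A ∪ Parcel B) ∩ Parcel C| = 16.71.

16.71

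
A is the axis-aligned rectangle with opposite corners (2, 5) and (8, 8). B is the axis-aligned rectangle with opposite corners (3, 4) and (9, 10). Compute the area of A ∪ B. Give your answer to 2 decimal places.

39.00

By inclusion–exclusion:
Individual areas: |A| = 18, |B| = 36.
|A∩B|: x∈[3,8], y∈[5,8] → 5·3 = 15.
|A ∪ B| = 54 − 15 = 39.00.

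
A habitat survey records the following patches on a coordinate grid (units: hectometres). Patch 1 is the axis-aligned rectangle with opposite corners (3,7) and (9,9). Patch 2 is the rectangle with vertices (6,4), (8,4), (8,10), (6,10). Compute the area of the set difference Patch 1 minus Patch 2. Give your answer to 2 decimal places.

|Patch 1∩Patch 2|: x∈[6,8], y∈[7,9] → 2·2 = 4.
|Patch 1| = 12.
|Patch 1 ∖ Patch 2| = |Patch 1| − |Patch 1∩Patch 2| = 12 − 4 = 8.00.

8.00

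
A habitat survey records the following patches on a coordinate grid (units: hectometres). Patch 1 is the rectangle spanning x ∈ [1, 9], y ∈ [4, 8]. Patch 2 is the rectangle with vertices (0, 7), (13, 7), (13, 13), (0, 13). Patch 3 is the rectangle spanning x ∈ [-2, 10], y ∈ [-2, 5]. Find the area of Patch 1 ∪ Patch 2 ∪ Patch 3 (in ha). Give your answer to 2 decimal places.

178.00

By inclusion–exclusion:
Individual areas: |Patch 1| = 32, |Patch 2| = 78, |Patch 3| = 84.
|Patch 1∩Patch 2|: x∈[1,9], y∈[7,8] → 8·1 = 8.
|Patch 1∩Patch 3|: x∈[1,9], y∈[4,5] → 8·1 = 8.
|Patch 2∩Patch 3| = 0 (no overlap).
|Patch 1∩Patch 2∩Patch 3| = 0.
|Patch 1 ∪ Patch 2 ∪ Patch 3| = 194 − 16 + 0 = 178.00.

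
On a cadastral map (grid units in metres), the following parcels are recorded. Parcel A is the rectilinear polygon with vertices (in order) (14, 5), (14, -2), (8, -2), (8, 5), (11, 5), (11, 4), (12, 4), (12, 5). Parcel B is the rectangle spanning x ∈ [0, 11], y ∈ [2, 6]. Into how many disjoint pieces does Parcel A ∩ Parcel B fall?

Parcel A ∩ Parcel B is a single connected region.

1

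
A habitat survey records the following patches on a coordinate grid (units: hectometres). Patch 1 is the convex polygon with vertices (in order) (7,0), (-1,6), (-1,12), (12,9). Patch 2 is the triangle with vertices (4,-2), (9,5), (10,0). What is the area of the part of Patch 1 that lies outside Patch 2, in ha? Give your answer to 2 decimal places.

85.13

|Patch 1| = 90, |Patch 1∩Patch 2| = 4.8697.
|Patch 1 ∖ Patch 2| = |Patch 1| − |Patch 1∩Patch 2| = 90 − 4.8697 = 85.13.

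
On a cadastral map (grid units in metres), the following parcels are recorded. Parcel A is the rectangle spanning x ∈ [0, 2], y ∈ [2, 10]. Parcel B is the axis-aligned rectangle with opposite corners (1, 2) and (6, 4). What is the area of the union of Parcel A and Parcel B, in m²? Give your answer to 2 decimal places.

24.00

By inclusion–exclusion:
Individual areas: |Parcel A| = 16, |Parcel B| = 10.
|Parcel A∩Parcel B|: x∈[1,2], y∈[2,4] → 1·2 = 2.
|Parcel A ∪ Parcel B| = 26 − 2 = 24.00.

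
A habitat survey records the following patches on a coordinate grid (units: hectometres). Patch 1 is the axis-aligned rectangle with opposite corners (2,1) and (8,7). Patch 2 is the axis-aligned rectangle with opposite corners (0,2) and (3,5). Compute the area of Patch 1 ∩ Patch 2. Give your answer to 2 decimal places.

3.00

|Patch 1∩Patch 2|: x∈[2,3], y∈[2,5] → 1·3 = 3.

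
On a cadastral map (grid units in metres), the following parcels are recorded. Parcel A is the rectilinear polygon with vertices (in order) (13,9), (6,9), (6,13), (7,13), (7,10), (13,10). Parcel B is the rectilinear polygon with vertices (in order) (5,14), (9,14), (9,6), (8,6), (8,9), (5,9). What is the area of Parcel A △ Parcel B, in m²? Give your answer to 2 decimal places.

|Parcel A| = 10, |Parcel B| = 23, |Parcel A∩Parcel B| = 6.
|Parcel A △ Parcel B| = |Parcel A| + |Parcel B| − 2·|Parcel A∩Parcel B| = 10 + 23 − 12 = 21.00.

21.00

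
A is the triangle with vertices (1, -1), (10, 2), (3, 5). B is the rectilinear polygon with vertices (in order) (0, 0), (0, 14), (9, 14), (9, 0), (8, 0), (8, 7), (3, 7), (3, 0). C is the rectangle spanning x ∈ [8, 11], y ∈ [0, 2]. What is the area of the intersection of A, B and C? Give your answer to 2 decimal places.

The intersection is the polygon with vertices (8,2), (9,2), (9,1.667), (8,1.333).
By the shoelace formula its area is 0.50.

0.50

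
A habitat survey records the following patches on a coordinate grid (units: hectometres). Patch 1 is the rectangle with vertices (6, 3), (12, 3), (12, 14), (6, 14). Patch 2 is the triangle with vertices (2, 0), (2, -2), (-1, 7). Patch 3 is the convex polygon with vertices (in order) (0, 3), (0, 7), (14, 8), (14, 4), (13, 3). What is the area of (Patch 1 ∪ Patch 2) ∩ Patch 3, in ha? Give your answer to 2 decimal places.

28.29

|Patch 1 ∪ Patch 2| = 69.
|(Patch 1 ∪ Patch 2) ∩ Patch 3| = 28.29.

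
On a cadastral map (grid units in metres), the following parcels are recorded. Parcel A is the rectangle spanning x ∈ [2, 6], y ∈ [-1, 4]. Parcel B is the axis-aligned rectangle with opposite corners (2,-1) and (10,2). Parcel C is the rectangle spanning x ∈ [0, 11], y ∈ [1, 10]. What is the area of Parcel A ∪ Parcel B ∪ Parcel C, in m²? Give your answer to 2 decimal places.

115.00

By inclusion–exclusion:
Individual areas: |Parcel A| = 20, |Parcel B| = 24, |Parcel C| = 99.
|Parcel A∩Parcel B|: x∈[2,6], y∈[-1,2] → 4·3 = 12.
|Parcel A∩Parcel C|: x∈[2,6], y∈[1,4] → 4·3 = 12.
|Parcel B∩Parcel C|: x∈[2,10], y∈[1,2] → 8·1 = 8.
|Parcel A∩Parcel B∩Parcel C| = 4.
|Parcel A ∪ Parcel B ∪ Parcel C| = 143 − 32 + 4 = 115.00.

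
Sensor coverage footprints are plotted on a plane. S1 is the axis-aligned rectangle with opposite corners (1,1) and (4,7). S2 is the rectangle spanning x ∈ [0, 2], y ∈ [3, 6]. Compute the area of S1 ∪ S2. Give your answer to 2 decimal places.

21.00

By inclusion–exclusion:
Individual areas: |S1| = 18, |S2| = 6.
|S1∩S2|: x∈[1,2], y∈[3,6] → 1·3 = 3.
|S1 ∪ S2| = 24 − 3 = 21.00.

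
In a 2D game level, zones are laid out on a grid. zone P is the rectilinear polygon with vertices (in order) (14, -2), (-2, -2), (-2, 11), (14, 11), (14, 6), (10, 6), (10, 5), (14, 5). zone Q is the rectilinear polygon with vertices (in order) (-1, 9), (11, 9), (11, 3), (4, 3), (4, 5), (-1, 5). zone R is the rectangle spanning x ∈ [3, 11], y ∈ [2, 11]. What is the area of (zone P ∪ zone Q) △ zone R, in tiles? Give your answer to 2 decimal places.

133.00

|zone P ∪ zone Q| = 205.
|(zone P ∪ zone Q) ∩ zone R| = 72.
|(zone P ∪ zone Q) △ zone R| = 205 + 72 − 144 = 133.00.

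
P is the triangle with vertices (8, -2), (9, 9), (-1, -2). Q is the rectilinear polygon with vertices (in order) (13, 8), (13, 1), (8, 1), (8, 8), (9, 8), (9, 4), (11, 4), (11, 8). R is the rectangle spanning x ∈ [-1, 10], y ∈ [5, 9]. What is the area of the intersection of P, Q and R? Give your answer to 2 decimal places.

2.31

The intersection is the polygon with vertices (8,7.9), (8.091,8), (8.909,8), (8.636,5), (8,5).
By the shoelace formula its area is 2.31.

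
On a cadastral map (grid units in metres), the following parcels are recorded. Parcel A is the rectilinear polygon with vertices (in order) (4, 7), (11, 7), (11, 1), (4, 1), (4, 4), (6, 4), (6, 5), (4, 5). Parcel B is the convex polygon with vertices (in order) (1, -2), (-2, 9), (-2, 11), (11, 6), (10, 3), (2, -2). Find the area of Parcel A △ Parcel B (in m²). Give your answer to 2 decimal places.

|Parcel A| = 40, |Parcel B| = 93.5, |Parcel A∩Parcel B| = 32.
|Parcel A △ Parcel B| = |Parcel A| + |Parcel B| − 2·|Parcel A∩Parcel B| = 40 + 93.5 − 64 = 69.50.

69.50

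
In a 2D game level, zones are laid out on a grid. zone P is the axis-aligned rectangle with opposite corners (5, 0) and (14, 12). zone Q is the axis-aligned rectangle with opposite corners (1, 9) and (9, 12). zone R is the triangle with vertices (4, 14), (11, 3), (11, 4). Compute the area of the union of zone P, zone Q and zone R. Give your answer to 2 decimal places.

120.13

By inclusion–exclusion:
Individual areas: |zone P| = 108, |zone Q| = 24, |zone R| = 3.5.
|zone P∩zone Q|: x∈[5,9], y∈[9,12] → 4·3 = 12.
|zone P∩zone R| = 3.3727.
|zone Q∩zone R| = 0.6682.
|zone P∩zone Q∩zone R| = 0.6682.
|zone P ∪ zone Q ∪ zone R| = 135.5 − 16.0409 + 0.6682 = 120.13.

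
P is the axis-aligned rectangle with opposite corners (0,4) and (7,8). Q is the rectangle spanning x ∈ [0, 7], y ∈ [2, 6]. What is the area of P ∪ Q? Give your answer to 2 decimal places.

42.00

By inclusion–exclusion:
Individual areas: |P| = 28, |Q| = 28.
|P∩Q|: x∈[0,7], y∈[4,6] → 7·2 = 14.
|P ∪ Q| = 56 − 14 = 42.00.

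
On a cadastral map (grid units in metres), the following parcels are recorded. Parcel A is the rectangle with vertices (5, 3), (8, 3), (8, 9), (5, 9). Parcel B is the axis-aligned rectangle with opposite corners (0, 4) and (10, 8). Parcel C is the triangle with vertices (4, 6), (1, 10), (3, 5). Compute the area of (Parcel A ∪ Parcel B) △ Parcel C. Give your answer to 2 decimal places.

|Parcel A ∪ Parcel B| = 46.
|(Parcel A ∪ Parcel B) ∩ Parcel C| = 2.8.
|(Parcel A ∪ Parcel B) △ Parcel C| = 46 + 3.5 − 5.6 = 43.90.

43.90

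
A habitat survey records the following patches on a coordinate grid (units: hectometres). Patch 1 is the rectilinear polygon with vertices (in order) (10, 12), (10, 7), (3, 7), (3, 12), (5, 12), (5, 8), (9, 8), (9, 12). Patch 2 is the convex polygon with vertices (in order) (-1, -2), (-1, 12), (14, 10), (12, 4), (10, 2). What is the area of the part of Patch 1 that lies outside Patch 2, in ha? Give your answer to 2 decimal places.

2.73

|Patch 1| = 19, |Patch 1∩Patch 2| = 16.2667.
|Patch 1 ∖ Patch 2| = |Patch 1| − |Patch 1∩Patch 2| = 19 − 16.2667 = 2.73.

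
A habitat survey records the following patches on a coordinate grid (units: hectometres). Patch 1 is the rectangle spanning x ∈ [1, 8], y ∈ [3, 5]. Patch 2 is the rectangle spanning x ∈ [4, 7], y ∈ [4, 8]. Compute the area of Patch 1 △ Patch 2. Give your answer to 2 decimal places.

20.00

|Patch 1∩Patch 2|: x∈[4,7], y∈[4,5] → 3·1 = 3.
|Patch 1 △ Patch 2| = |Patch 1| + |Patch 2| − 2·|Patch 1∩Patch 2| = 14 + 12 − 6 = 20.00.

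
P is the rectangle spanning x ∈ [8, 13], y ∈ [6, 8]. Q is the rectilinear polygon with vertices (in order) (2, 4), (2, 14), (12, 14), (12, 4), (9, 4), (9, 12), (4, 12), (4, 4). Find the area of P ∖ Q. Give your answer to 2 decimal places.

4.00

|P| = 10, |P∩Q| = 6.
|P ∖ Q| = |P| − |P∩Q| = 10 − 6 = 4.00.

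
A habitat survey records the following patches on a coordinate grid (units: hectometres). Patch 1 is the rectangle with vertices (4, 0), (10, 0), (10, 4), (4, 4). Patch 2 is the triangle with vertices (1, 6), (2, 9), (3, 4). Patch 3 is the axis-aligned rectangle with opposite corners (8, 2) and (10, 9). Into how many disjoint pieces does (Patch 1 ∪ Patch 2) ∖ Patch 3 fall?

(Patch 1 ∪ Patch 2) ∖ Patch 3 splits into 2 disjoint pieces (area 20, area 4).

2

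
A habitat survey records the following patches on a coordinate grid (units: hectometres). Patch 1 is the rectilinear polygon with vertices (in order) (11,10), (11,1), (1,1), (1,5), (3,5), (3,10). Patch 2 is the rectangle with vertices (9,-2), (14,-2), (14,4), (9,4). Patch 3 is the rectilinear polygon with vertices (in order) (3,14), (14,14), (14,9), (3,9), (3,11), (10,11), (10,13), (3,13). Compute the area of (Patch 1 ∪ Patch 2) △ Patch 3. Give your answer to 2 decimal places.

|Patch 1 ∪ Patch 2| = 104.
|(Patch 1 ∪ Patch 2) ∩ Patch 3| = 8.
|(Patch 1 ∪ Patch 2) △ Patch 3| = 104 + 41 − 16 = 129.00.

129.00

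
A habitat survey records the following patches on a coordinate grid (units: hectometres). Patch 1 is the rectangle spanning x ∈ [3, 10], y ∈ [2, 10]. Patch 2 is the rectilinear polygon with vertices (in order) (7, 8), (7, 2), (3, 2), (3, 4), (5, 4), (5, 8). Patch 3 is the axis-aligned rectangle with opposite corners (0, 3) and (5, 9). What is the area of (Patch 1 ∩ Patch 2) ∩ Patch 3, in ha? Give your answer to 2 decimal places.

|Patch 1 ∩ Patch 2| = 16.
|(Patch 1 ∩ Patch 2) ∩ Patch 3| = 2.00.

2.00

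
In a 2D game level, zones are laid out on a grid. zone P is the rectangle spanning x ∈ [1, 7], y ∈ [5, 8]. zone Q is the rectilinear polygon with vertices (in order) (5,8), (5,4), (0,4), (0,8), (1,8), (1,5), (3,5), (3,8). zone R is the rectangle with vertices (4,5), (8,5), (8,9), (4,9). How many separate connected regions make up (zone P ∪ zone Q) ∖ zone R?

(zone P ∪ zone Q) ∖ zone R is a single connected region.

1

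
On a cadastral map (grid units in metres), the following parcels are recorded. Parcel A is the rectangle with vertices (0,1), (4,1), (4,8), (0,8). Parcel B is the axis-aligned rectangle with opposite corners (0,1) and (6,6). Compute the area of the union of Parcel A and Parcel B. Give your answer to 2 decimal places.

38.00

By inclusion–exclusion:
Individual areas: |Parcel A| = 28, |Parcel B| = 30.
|Parcel A∩Parcel B|: x∈[0,4], y∈[1,6] → 4·5 = 20.
|Parcel A ∪ Parcel B| = 58 − 20 = 38.00.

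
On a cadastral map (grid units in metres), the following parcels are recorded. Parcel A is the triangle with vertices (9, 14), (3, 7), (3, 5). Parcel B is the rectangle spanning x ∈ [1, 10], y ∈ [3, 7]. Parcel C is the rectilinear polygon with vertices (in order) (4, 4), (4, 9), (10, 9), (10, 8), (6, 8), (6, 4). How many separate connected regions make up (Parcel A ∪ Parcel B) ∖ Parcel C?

2

(Parcel A ∪ Parcel B) ∖ Parcel C splits into 2 disjoint pieces (area 2.381, area 30.5833).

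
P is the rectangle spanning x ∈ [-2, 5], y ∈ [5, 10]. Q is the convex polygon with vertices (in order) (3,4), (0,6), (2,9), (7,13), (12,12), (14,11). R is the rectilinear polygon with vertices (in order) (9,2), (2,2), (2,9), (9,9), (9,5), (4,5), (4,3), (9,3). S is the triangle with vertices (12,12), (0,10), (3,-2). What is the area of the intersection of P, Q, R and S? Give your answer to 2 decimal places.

11.94

The intersection is the polygon with vertices (4.571,5), (4,5), (2,5), (2,9), (5,9), (5,5.273).
By the shoelace formula its area is 11.94.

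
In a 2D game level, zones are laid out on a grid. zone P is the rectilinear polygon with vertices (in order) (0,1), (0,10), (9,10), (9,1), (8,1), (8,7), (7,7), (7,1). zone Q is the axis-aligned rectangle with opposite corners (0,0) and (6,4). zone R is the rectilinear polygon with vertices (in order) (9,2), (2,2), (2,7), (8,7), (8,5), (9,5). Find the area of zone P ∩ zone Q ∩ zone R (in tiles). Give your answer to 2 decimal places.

8.00

The intersection is the polygon with vertices (6,4), (6,2), (2,2), (2,4).
By the shoelace formula its area is 8.00.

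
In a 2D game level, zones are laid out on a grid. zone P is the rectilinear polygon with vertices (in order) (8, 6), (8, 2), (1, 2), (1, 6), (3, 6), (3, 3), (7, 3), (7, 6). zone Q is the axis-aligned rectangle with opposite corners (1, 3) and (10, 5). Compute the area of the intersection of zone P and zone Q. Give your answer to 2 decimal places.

6.00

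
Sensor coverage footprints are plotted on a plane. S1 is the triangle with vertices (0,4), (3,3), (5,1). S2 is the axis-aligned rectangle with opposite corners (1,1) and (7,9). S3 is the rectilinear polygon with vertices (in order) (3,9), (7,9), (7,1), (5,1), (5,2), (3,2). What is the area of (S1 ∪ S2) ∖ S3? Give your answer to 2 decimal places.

18.13

|S1 ∪ S2| = 48.1333.
|(S1 ∪ S2) ∩ S3| = 30.
|(S1 ∪ S2) ∖ S3| = 48.1333 − 30 = 18.13.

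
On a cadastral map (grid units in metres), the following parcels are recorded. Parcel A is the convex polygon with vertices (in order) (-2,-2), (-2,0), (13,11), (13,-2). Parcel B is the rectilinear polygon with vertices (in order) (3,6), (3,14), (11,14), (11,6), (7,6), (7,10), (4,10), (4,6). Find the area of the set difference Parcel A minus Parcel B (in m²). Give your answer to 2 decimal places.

|Parcel A| = 112.5, |Parcel A∩Parcel B| = 8.2667.
|Parcel A ∖ Parcel B| = |Parcel A| − |Parcel A∩Parcel B| = 112.5 − 8.2667 = 104.23.

104.23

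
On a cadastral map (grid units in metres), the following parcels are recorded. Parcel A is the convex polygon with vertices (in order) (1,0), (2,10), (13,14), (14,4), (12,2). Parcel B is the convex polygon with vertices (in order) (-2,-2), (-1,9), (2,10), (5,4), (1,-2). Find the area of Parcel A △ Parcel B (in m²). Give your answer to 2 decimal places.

|Parcel A| = 129, |Parcel B| = 55, |Parcel A∩Parcel B| = 20.4828.
|Parcel A △ Parcel B| = |Parcel A| + |Parcel B| − 2·|Parcel A∩Parcel B| = 129 + 55 − 40.9655 = 143.03.

143.03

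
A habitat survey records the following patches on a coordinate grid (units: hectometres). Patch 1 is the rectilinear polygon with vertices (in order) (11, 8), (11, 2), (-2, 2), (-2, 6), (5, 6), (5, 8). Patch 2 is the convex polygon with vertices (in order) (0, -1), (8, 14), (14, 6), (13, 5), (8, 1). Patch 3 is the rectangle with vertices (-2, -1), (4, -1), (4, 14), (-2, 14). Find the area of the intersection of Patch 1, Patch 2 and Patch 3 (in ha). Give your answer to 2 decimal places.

The intersection is the polygon with vertices (1.6,2), (3.733,6), (4,6), (4,2).
By the shoelace formula its area is 5.33.

5.33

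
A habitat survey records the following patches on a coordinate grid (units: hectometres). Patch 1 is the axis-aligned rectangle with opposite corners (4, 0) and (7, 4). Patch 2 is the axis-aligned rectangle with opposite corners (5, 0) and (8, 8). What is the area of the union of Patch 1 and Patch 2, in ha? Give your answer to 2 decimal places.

By inclusion–exclusion:
Individual areas: |Patch 1| = 12, |Patch 2| = 24.
|Patch 1∩Patch 2|: x∈[5,7], y∈[0,4] → 2·4 = 8.
|Patch 1 ∪ Patch 2| = 36 − 8 = 28.00.

28.00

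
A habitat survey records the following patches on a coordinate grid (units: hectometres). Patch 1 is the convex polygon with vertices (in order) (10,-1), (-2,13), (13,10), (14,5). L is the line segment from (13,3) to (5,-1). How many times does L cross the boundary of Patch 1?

2

The segment meets the boundary at (8.5,0.75), (12.5,2.75).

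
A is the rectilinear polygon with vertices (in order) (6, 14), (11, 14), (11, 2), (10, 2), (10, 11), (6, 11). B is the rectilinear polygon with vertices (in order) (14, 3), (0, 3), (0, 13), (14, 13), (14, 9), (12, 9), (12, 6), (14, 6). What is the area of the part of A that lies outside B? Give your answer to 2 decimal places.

6.00

|A| = 24, |A∩B| = 18.
|A ∖ B| = |A| − |A∩B| = 24 − 18 = 6.00.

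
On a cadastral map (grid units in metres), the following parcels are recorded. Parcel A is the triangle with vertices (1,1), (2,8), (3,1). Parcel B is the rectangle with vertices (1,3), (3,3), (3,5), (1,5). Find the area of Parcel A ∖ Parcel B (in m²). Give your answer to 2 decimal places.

|Parcel A| = 7, |Parcel A∩Parcel B| = 2.2857.
|Parcel A ∖ Parcel B| = |Parcel A| − |Parcel A∩Parcel B| = 7 − 2.2857 = 4.71.

4.71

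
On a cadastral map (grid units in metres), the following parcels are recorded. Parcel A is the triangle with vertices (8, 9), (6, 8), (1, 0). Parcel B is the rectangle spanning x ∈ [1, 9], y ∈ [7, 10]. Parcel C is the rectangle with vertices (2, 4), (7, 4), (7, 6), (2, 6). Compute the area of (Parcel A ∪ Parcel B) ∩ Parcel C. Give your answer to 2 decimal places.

1.53

The region (Parcel A ∪ Parcel B) ∩ Parcel C is the polygon with vertices (4.75,6), (5.667,6), (4.111,4), (3.5,4).
By the shoelace formula its area is 1.53.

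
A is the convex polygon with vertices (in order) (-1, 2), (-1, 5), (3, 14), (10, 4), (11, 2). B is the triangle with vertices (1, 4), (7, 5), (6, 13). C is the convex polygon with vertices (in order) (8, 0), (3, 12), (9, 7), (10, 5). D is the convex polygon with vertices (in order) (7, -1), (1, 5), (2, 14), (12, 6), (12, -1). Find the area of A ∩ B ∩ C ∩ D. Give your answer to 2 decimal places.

The intersection is the polygon with vertices (5.987,4.831), (4.048,9.486), (4.671,10.608), (6.36,9.2), (6.5,9), (7,5).
By the shoelace formula its area is 8.90.

8.90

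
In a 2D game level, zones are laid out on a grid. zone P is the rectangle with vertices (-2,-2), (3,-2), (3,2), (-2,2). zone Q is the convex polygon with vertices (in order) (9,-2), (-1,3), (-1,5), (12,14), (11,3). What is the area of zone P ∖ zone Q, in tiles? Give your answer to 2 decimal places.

19.00

|zone P| = 20, |zone P∩zone Q| = 1.
|zone P ∖ zone Q| = |zone P| − |zone P∩zone Q| = 20 − 1 = 19.00.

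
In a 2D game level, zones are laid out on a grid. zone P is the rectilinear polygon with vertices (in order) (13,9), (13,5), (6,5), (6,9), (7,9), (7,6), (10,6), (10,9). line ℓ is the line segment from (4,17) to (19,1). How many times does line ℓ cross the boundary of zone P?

The segment meets the boundary at (13,7.4), (11.5,9).

2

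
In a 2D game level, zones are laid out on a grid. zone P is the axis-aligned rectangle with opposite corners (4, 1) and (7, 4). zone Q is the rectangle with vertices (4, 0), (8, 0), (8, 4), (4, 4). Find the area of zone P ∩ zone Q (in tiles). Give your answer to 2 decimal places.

9.00

|zone P∩zone Q|: x∈[4,7], y∈[1,4] → 3·3 = 9.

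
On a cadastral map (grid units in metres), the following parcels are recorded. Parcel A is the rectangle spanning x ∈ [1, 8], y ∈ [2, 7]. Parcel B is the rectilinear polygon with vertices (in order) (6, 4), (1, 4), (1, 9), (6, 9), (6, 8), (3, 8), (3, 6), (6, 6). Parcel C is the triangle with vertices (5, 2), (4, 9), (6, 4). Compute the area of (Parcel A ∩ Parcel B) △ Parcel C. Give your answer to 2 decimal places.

12.39

|Parcel A ∩ Parcel B| = 12.
|(Parcel A ∩ Parcel B) ∩ Parcel C| = 2.0571.
|(Parcel A ∩ Parcel B) △ Parcel C| = 12 + 4.5 − 4.1143 = 12.39.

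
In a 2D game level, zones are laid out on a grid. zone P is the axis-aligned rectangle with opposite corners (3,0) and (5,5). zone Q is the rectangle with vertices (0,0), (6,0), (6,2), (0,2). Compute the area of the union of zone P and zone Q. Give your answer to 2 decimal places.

18.00

By inclusion–exclusion:
Individual areas: |zone P| = 10, |zone Q| = 12.
|zone P∩zone Q|: x∈[3,5], y∈[0,2] → 2·2 = 4.
|zone P ∪ zone Q| = 22 − 4 = 18.00.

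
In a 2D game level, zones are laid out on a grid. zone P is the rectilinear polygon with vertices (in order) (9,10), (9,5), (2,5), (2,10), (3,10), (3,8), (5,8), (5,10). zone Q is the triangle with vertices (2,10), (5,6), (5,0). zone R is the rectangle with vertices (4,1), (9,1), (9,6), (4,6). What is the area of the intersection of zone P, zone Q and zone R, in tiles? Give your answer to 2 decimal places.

1.00

The intersection is the polygon with vertices (5,5), (4,5), (4,6), (5,6).
By the shoelace formula its area is 1.00.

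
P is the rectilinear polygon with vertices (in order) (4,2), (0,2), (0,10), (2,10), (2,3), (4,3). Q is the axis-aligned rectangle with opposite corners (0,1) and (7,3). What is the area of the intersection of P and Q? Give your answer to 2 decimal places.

The intersection is the polygon with vertices (0,2), (0,3), (2,3), (4,3), (4,2).
By the shoelace formula its area is 4.00.

4.00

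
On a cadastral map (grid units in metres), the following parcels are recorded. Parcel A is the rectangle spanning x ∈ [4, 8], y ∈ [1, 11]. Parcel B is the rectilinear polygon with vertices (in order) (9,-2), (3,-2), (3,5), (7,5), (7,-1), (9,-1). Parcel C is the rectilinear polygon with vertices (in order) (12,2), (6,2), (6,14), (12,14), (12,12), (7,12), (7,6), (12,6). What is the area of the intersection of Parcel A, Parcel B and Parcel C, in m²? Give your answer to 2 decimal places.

The intersection is the polygon with vertices (7,5), (7,2), (6,2), (6,5).
By the shoelace formula its area is 3.00.

3.00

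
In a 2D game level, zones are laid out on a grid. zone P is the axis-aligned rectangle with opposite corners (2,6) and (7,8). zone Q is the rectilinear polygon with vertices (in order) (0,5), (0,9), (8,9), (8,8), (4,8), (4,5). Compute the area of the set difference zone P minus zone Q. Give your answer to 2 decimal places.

6.00

|zone P| = 10, |zone P∩zone Q| = 4.
|zone P ∖ zone Q| = |zone P| − |zone P∩zone Q| = 10 − 4 = 6.00.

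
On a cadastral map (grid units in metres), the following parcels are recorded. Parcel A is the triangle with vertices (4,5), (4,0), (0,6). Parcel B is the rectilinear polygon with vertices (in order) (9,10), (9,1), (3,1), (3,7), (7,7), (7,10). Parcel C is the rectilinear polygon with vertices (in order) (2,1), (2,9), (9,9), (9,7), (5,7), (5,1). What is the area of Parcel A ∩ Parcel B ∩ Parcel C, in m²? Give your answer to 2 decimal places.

4.04

The intersection is the polygon with vertices (3.333,1), (3,1.5), (3,5.25), (4,5), (4,1).
By the shoelace formula its area is 4.04.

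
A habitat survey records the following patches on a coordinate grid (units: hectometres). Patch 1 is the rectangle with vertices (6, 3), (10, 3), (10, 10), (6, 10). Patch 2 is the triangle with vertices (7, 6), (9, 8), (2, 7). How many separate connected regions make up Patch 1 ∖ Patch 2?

1

Patch 1 ∖ Patch 2 is a single connected region.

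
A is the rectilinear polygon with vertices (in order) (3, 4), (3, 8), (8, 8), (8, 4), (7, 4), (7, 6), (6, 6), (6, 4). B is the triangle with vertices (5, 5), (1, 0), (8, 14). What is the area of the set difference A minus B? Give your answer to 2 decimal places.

|A| = 18, |A∩B| = 5.1.
|A ∖ B| = |A| − |A∩B| = 18 − 5.1 = 12.90.

12.90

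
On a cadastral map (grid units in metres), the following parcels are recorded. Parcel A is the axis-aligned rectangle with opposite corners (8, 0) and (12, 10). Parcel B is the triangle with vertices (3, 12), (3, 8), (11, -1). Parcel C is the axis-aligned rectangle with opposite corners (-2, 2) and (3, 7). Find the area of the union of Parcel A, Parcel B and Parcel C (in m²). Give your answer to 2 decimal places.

78.89

By inclusion–exclusion:
Individual areas: |Parcel A| = 40, |Parcel B| = 16, |Parcel C| = 25.
|Parcel A∩Parcel B| = 2.1132.
|Parcel A∩Parcel C| = 0 (no overlap).
|Parcel B∩Parcel C| = 0.
|Parcel A∩Parcel B∩Parcel C| = 0.
|Parcel A ∪ Parcel B ∪ Parcel C| = 81 − 2.1132 + 0 = 78.89.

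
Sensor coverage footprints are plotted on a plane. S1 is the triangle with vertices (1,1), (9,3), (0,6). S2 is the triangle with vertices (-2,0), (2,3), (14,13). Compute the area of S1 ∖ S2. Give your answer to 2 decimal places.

20.30

|S1| = 21, |S1∩S2| = 0.7.
|S1 ∖ S2| = |S1| − |S1∩S2| = 21 − 0.7 = 20.30.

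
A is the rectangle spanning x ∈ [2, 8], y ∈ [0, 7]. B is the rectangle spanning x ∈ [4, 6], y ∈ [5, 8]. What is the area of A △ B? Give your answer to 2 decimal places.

40.00

|A∩B|: x∈[4,6], y∈[5,7] → 2·2 = 4.
|A △ B| = |A| + |B| − 2·|A∩B| = 42 + 6 − 8 = 40.00.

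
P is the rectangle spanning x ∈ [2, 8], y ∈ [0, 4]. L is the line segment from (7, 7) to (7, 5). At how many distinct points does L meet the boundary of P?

0

The segment lies entirely outside P and never meets its boundary.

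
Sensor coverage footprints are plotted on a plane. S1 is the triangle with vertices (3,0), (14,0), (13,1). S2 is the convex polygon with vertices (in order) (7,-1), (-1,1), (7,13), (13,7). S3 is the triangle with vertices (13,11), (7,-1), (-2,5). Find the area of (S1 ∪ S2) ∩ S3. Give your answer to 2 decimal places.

62.18

The region (S1 ∪ S2) ∩ S3 is the polygon with vertices (3,7), (10.143,9.857), (11.667,8.333), (7,-1), (0.538,3.308).
By the shoelace formula its area is 62.18.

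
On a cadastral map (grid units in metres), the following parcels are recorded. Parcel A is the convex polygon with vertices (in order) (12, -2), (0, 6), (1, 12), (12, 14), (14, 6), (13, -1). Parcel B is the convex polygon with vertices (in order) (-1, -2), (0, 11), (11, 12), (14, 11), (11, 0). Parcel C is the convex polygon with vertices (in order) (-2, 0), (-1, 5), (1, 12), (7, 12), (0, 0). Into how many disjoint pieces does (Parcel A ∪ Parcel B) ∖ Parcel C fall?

2

(Parcel A ∪ Parcel B) ∖ Parcel C splits into 2 disjoint pieces (area 148.3581, area 1.2456).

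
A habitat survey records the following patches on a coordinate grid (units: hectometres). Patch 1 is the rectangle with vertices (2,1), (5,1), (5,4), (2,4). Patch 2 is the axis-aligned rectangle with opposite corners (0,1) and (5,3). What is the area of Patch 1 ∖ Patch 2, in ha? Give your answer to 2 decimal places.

|Patch 1∩Patch 2|: x∈[2,5], y∈[1,3] → 3·2 = 6.
|Patch 1| = 9.
|Patch 1 ∖ Patch 2| = |Patch 1| − |Patch 1∩Patch 2| = 9 − 6 = 3.00.

3.00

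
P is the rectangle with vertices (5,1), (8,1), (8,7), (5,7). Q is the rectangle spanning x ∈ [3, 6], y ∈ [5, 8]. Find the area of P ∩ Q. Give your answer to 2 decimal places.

|P∩Q|: x∈[5,6], y∈[5,7] → 1·2 = 2.

2.00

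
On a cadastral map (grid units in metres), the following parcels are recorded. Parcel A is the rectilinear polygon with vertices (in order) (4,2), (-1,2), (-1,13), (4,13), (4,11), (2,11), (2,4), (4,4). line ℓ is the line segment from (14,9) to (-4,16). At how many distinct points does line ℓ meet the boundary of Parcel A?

The segment meets the boundary at (3.714,13), (4,12.889).

2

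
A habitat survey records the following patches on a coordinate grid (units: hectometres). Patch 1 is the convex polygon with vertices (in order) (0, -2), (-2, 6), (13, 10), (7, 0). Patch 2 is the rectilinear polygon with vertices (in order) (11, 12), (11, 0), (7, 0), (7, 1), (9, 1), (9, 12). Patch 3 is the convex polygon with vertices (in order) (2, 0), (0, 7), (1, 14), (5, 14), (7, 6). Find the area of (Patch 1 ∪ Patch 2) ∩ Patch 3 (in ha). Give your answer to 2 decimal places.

The region (Patch 1 ∪ Patch 2) ∩ Patch 3 is the polygon with vertices (6.438,8.25), (7,6), (2,0), (0.124,6.566).
By the shoelace formula its area is 29.62.

29.62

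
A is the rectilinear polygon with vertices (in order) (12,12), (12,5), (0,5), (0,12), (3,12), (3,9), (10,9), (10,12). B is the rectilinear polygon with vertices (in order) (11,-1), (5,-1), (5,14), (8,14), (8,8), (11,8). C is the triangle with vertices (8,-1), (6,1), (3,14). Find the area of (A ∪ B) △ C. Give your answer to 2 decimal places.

106.56

|A ∪ B| = 114.
|(A ∪ B) ∩ C| = 8.7179.
|(A ∪ B) △ C| = 114 + 10 − 17.4359 = 106.56.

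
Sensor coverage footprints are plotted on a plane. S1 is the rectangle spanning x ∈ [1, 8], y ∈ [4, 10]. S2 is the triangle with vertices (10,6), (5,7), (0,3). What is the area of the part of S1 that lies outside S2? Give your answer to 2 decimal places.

31.54

|S1| = 42, |S1∩S2| = 10.4583.
|S1 ∖ S2| = |S1| − |S1∩S2| = 42 − 10.4583 = 31.54.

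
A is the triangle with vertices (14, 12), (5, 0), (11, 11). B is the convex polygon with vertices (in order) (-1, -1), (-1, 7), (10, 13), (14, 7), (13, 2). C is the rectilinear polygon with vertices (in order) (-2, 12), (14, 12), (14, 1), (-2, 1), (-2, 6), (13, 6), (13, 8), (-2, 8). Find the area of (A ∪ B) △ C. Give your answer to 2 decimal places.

|A ∪ B| = 140.9177.
|(A ∪ B) ∩ C| = 103.2398.
|(A ∪ B) △ C| = 140.9177 + 146 − 206.4795 = 80.44.

80.44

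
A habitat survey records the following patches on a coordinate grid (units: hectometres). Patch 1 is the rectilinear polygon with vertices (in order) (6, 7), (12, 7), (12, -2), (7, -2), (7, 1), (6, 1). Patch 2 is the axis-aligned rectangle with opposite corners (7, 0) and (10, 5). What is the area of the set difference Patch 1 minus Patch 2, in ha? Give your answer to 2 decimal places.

|Patch 1| = 51, |Patch 1∩Patch 2| = 15.
|Patch 1 ∖ Patch 2| = |Patch 1| − |Patch 1∩Patch 2| = 51 − 15 = 36.00.

36.00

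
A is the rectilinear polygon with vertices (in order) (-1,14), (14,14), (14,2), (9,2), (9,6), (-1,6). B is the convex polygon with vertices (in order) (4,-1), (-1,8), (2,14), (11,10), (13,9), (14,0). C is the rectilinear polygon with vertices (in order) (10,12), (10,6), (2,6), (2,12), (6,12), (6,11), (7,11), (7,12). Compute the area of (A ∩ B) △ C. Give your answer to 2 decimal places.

51.94

|A ∩ B| = 93.6111.
|(A ∩ B) ∩ C| = 44.3333.
|(A ∩ B) △ C| = 93.6111 + 47 − 88.6667 = 51.94.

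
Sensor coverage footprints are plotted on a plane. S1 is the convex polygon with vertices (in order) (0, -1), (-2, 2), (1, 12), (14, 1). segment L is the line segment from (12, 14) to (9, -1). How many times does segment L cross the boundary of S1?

The segment meets the boundary at (9.265,0.324), (10.066,4.329).

2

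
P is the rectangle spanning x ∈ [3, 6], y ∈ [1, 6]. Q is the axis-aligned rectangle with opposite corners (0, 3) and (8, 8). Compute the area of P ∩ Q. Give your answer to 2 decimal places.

|P∩Q|: x∈[3,6], y∈[3,6] → 3·3 = 9.

9.00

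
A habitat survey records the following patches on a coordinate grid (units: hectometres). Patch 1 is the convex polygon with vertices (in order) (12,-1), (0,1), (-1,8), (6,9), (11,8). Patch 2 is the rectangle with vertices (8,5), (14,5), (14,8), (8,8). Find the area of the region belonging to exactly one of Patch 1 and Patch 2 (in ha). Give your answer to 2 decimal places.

100.00

|Patch 1| = 101, |Patch 2| = 18, |Patch 1∩Patch 2| = 9.5.
|Patch 1 △ Patch 2| = |Patch 1| + |Patch 2| − 2·|Patch 1∩Patch 2| = 101 + 18 − 19 = 100.00.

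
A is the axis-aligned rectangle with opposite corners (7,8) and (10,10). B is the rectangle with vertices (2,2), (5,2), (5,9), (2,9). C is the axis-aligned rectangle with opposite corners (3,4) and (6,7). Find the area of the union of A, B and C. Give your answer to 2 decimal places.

30.00

By inclusion–exclusion:
Individual areas: |A| = 6, |B| = 21, |C| = 9.
|A∩B| = 0 (no overlap).
|A∩C| = 0 (no overlap).
|B∩C|: x∈[3,5], y∈[4,7] → 2·3 = 6.
|A∩B∩C| = 0.
|A ∪ B ∪ C| = 36 − 6 + 0 = 30.00.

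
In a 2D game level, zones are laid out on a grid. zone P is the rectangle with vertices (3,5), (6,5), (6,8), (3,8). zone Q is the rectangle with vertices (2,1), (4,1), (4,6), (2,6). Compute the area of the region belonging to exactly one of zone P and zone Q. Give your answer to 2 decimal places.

|zone P∩zone Q|: x∈[3,4], y∈[5,6] → 1·1 = 1.
|zone P △ zone Q| = |zone P| + |zone Q| − 2·|zone P∩zone Q| = 9 + 10 − 2 = 17.00.

17.00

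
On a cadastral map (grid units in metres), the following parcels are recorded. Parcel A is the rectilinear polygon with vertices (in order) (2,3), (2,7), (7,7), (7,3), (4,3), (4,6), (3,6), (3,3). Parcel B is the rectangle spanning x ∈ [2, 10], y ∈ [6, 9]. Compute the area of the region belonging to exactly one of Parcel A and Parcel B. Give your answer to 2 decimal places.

31.00

|Parcel A| = 17, |Parcel B| = 24, |Parcel A∩Parcel B| = 5.
|Parcel A △ Parcel B| = |Parcel A| + |Parcel B| − 2·|Parcel A∩Parcel B| = 17 + 24 − 10 = 31.00.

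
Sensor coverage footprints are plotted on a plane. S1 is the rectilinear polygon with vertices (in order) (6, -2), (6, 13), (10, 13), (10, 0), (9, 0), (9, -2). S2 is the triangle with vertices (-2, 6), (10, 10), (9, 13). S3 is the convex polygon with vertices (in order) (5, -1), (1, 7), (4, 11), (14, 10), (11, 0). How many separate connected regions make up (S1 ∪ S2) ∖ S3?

3

(S1 ∪ S2) ∖ S3 splits into 3 disjoint pieces (area 1.9565, area 9.6575, area 4.25).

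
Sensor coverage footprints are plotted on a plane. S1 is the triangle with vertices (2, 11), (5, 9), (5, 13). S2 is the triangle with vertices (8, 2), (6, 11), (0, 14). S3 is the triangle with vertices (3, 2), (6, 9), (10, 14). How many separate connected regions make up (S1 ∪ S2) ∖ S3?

(S1 ∪ S2) ∖ S3 splits into 2 disjoint pieces (area 17.2252, area 5.5172).

2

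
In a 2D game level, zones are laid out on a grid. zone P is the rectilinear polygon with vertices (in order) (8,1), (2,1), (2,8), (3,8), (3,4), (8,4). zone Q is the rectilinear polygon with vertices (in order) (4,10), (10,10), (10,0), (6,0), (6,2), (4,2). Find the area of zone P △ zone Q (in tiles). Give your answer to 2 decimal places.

58.00

|zone P| = 22, |zone Q| = 56, |zone P∩zone Q| = 10.
|zone P △ zone Q| = |zone P| + |zone Q| − 2·|zone P∩zone Q| = 22 + 56 − 20 = 58.00.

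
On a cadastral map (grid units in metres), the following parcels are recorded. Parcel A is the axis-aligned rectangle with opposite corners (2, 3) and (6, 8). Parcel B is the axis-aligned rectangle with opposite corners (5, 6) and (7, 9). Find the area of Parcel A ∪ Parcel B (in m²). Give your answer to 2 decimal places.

24.00

By inclusion–exclusion:
Individual areas: |Parcel A| = 20, |Parcel B| = 6.
|Parcel A∩Parcel B|: x∈[5,6], y∈[6,8] → 1·2 = 2.
|Parcel A ∪ Parcel B| = 26 − 2 = 24.00.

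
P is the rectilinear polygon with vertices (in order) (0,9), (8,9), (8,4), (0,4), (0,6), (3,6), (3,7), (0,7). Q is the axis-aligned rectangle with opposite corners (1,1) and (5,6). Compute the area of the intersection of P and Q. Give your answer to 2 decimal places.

The intersection is the polygon with vertices (1,4), (1,6), (3,6), (5,6), (5,4).
By the shoelace formula its area is 8.00.

8.00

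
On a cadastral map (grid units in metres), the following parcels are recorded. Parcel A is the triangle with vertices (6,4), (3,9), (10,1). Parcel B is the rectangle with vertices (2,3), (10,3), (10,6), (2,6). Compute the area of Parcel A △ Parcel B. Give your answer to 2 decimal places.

22.81

|Parcel A| = 5.5, |Parcel B| = 24, |Parcel A∩Parcel B| = 3.3458.
|Parcel A △ Parcel B| = |Parcel A| + |Parcel B| − 2·|Parcel A∩Parcel B| = 5.5 + 24 − 6.6917 = 22.81.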